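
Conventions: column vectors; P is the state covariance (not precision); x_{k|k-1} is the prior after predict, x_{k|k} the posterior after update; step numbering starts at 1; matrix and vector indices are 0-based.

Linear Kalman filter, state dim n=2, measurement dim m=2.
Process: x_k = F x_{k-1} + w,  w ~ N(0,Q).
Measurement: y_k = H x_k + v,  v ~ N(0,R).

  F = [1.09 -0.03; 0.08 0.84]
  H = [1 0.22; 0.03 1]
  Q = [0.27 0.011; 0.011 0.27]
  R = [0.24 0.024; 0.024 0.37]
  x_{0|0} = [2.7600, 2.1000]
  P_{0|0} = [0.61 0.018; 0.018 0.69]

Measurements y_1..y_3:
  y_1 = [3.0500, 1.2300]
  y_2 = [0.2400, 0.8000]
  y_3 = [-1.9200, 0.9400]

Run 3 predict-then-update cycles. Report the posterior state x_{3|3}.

step 1: x^-=[2.9454, 1.9848]  P^-=[0.9942 0.0632; 0.0632 0.7632]  S=[1.2989 0.2854; 0.2854 1.1379]  K=[0.8023 -0.1194; 0.0320 0.6644]  nu=[-0.3321, -0.8432]  x^+=[2.7797, 1.4140]  P^+=[0.1965 -0.0308; -0.0308 0.2475]
step 2: x^-=[2.9874, 1.4102]  P^-=[0.5057 -0.0063; -0.0063 0.4418]  S=[0.7643 0.1301; 0.1301 0.8118]  K=[0.6764 -0.0974; 0.0272 0.5396]  nu=[-3.0577, -0.6998]  x^+=[0.9874, 0.9496]  P^+=[0.1654 -0.0248; -0.0248 0.2010]
step 3: x^-=[1.0478, 0.8766]  P^-=[0.4684 -0.0023; -0.0023 0.4096]  S=[0.7272 0.1259; 0.1259 0.7799]  K=[0.6592 -0.0913; 0.0308 0.5201]  nu=[-3.1607, 0.0319]  x^+=[-1.0386, 0.7960]  P^+=[0.1610 -0.0228; -0.0228 0.1939]

x_post = [-1.0386, 0.7960]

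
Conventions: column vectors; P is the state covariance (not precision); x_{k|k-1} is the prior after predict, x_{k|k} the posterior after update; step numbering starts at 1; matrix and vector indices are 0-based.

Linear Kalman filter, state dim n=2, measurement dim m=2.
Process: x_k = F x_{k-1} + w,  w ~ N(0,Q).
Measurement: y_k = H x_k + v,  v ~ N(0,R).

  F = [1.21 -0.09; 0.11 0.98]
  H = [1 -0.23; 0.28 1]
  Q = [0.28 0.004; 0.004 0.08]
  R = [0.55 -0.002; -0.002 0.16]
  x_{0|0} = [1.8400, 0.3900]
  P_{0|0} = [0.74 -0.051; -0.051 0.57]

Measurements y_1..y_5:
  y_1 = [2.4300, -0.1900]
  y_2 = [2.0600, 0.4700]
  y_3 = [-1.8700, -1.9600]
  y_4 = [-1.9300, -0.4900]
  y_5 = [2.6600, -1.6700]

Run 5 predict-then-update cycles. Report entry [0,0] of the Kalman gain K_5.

K[0,0] = 0.5170

step 1: x^-=[2.1913, 0.5846]  P^-=[1.3792 -0.0078; -0.0078 0.6254]  S=[1.9658 0.2331; 0.2331 0.8892]  K=[0.6729 0.2492; -0.1654 0.7442]  nu=[0.3732, -1.3882]  x^+=[2.0965, -0.5102]  P^+=[0.3556 -0.0610; -0.0610 0.1365]
step 2: x^-=[2.5827, -0.2694]  P^-=[0.8150 -0.0325; -0.0325 0.2022]  S=[1.3906 0.1493; 0.1493 0.4079]  K=[0.5620 0.2741; -0.1120 0.5145]  nu=[-0.5846, 0.0163]  x^+=[2.2586, -0.1955]  P^+=[0.2991 -0.0410; -0.0410 0.0940]
step 3: x^-=[2.7505, 0.0568]  P^-=[0.7276 -0.0127; -0.0127 0.1651]  S=[1.2922 0.1519; 0.1519 0.3750]  K=[0.5308 0.2944; -0.0943 0.4689]  nu=[-4.6074, -2.7869]  x^+=[-0.5155, -0.8154]  P^+=[0.2836 -0.0334; -0.0334 0.0846]
step 4: x^-=[-0.5504, -0.8558]  P^-=[0.7032 -0.0049; -0.0049 0.1574]  S=[1.2638 0.1541; 0.1541 0.3698]  K=[0.5205 0.3022; -0.0885 0.4589]  nu=[-1.5765, 0.5199]  x^+=[-1.2138, -0.4777]  P^+=[0.2786 -0.0307; -0.0307 0.0822]
step 5: x^-=[-1.4257, -0.6016]  P^-=[0.6953 -0.0023; -0.0023 0.1557]  S=[1.2545 0.1548; 0.1548 0.3689]  K=[0.5170 0.3047; -0.0867 0.4566]  nu=[3.9473, -0.6692]  x^+=[0.4113, -1.2493]  P^+=[0.2769 -0.0298; -0.0298 0.0816]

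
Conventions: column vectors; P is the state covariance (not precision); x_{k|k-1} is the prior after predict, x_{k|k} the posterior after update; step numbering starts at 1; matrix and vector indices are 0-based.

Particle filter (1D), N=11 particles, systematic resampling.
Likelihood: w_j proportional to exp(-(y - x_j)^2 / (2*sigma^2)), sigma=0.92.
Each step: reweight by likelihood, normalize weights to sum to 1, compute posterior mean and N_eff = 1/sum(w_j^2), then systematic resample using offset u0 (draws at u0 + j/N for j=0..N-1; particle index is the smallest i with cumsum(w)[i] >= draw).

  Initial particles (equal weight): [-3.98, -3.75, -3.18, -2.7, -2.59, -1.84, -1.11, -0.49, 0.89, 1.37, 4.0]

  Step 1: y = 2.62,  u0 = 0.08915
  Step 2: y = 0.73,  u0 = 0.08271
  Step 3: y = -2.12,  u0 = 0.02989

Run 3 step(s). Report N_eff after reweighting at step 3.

N_eff = 5.6878

step 1: w=[0.0000, 0.0000, 0.0000, 0.0000, 0.0000, 0.0000, 0.0003, 0.0037, 0.1904, 0.4433, 0.3622]  mean=2.2237  Neff=2.7470  idx=[8, 8, 9, 9, 9, 9, 9, 10, 10, 10, 10]
step 2: w=[0.1669, 0.1669, 0.1330, 0.1330, 0.1330, 0.1330, 0.1330, 0.0003, 0.0003, 0.0003, 0.0003]  mean=1.2130  Neff=6.9374  idx=[0, 1, 1, 2, 2, 3, 4, 4, 5, 6, 6]
step 3: w=[0.2344, 0.2344, 0.2344, 0.0371, 0.0371, 0.0371, 0.0371, 0.0371, 0.0371, 0.0371, 0.0371]  mean=1.0325  Neff=5.6878  idx=[0, 0, 0, 1, 1, 2, 2, 2, 4, 6, 9]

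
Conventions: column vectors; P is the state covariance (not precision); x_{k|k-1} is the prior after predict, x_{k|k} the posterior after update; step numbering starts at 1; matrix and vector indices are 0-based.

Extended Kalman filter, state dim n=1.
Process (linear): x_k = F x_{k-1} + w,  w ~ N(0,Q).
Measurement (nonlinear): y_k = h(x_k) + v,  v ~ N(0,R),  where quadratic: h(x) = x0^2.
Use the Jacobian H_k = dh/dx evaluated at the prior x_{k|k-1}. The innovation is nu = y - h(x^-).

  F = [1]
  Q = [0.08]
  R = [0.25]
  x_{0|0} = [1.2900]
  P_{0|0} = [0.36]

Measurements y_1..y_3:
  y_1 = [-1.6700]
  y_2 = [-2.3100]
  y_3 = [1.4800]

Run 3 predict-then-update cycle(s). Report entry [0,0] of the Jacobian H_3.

H_jac[0,0] = -0.2164

step 1: x^-=[1.2900]  P^-=[0.4400]  H_jac=[2.5800]  S=[3.1788]  K=[0.3571]  nu=[-3.3341]  x^+=[0.0993]  P^+=[0.0346]
step 2: x^-=[0.0993]  P^-=[0.1146]  H_jac=[0.1987]  S=[0.2545]  K=[0.0895]  nu=[-2.3199]  x^+=[-0.1082]  P^+=[0.1126]
step 3: x^-=[-0.1082]  P^-=[0.1926]  H_jac=[-0.2164]  S=[0.2590]  K=[-0.1609]  nu=[1.4683]  x^+=[-0.3444]  P^+=[0.1859]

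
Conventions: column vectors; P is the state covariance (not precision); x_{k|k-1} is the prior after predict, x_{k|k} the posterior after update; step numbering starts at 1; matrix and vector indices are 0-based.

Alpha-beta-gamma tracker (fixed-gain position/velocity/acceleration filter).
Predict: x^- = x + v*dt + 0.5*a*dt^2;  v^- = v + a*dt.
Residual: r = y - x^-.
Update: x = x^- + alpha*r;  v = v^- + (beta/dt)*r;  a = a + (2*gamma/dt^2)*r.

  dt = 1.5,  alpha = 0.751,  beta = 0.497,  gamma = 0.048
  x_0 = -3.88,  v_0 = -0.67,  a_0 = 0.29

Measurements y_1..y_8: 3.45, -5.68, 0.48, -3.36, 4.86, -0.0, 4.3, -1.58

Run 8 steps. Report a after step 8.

step 1: x_pred=-4.5587  r=8.0087  x^+=1.4558  v^+=2.4186  a^+=0.6317
step 2: x_pred=5.7943  r=-11.4743  x^+=-2.8229  v^+=-0.4357  a^+=0.1421
step 3: x_pred=-3.3165  r=3.7965  x^+=-0.4653  v^+=1.0354  a^+=0.3041
step 4: x_pred=1.4299  r=-4.7899  x^+=-2.1673  v^+=-0.0955  a^+=0.0998
step 5: x_pred=-2.1983  r=7.0583  x^+=3.1025  v^+=2.3928  a^+=0.4009
step 6: x_pred=7.1427  r=-7.1427  x^+=1.7785  v^+=0.6275  a^+=0.0961
step 7: x_pred=2.8280  r=1.4720  x^+=3.9335  v^+=1.2595  a^+=0.1590
step 8: x_pred=6.0015  r=-7.5815  x^+=0.3078  v^+=-1.0141  a^+=-0.1645

a_post = -0.1645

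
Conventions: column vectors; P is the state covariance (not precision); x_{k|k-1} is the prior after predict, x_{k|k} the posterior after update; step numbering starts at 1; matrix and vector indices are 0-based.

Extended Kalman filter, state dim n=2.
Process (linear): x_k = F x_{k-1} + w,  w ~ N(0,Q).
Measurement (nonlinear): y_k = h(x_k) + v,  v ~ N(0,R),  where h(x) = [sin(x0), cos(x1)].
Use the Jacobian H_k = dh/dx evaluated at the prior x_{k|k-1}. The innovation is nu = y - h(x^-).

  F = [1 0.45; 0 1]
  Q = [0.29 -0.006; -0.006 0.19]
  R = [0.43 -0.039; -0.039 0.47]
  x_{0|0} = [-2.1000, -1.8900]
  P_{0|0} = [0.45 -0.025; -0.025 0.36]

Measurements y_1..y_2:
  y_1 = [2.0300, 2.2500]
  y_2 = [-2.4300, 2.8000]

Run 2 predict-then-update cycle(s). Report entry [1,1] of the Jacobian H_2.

step 1: x^-=[-2.9505, -1.8900]  P^-=[0.7904 0.1310; 0.1310 0.5500]  H_jac=[-0.9818 0.0000; 0.0000 0.9495]  S=[1.1919 -0.1611; -0.1611 0.9658]  K=[-0.6483 0.0206; -0.0356 0.5347]  nu=[2.2199, 2.5638]  x^+=[-4.3368, -0.5981]  P^+=[0.2848 0.0368; 0.0368 0.2662]
step 2: x^-=[-4.6059, -0.5981]  P^-=[0.6618 0.1506; 0.1506 0.4562]  H_jac=[-0.1063 0.0000; 0.0000 0.5631]  S=[0.4375 -0.0480; -0.0480 0.6146]  K=[-0.1469 0.1265; 0.0094 0.4186]  nu=[-3.4243, 1.9736]  x^+=[-3.8531, 0.1961]  P^+=[0.6407 0.1158; 0.1158 0.3488]

H_jac[1,1] = 0.5631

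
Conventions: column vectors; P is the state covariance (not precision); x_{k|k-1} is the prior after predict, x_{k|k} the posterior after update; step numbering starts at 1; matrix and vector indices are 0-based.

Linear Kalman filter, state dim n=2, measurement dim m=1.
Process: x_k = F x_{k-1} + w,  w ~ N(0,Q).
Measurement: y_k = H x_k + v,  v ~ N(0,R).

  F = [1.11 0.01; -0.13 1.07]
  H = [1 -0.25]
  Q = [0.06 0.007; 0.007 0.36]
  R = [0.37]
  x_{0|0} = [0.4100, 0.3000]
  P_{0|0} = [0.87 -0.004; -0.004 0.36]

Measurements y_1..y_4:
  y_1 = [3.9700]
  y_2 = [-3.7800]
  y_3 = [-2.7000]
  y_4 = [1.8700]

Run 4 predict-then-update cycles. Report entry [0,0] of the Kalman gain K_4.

step 1: x^-=[0.4581, 0.2677]  P^-=[1.1319 -0.1194; -0.1194 0.7880]  S=[1.6108]  K=[0.7212; -0.1964]  nu=[3.5788]  x^+=[3.0391, -0.4353]  P^+=[0.2940 0.1088; 0.1088 0.7258]
step 2: x^-=[3.3691, -0.8609]  P^-=[0.4248 0.1014; 0.1014 1.1657]  S=[0.8169]  K=[0.4889; -0.2326]  nu=[-7.3643]  x^+=[-0.2315, 0.8523]  P^+=[0.2295 0.1943; 0.1943 1.1215]
step 3: x^-=[-0.2485, 0.9420]  P^-=[0.3472 0.2164; 0.2164 1.5938]  S=[0.7086]  K=[0.4136; -0.2569]  nu=[-2.2160]  x^+=[-1.1650, 1.5114]  P^+=[0.2260 0.2917; 0.2917 1.5470]
step 4: x^-=[-1.2781, 1.7686]  P^-=[0.3450 0.3370; 0.3370 2.0539]  S=[0.6749]  K=[0.3864; -0.2614]  nu=[3.5902]  x^+=[0.1092, 0.8299]  P^+=[0.2443 0.4052; 0.4052 2.0078]

K[0,0] = 0.3864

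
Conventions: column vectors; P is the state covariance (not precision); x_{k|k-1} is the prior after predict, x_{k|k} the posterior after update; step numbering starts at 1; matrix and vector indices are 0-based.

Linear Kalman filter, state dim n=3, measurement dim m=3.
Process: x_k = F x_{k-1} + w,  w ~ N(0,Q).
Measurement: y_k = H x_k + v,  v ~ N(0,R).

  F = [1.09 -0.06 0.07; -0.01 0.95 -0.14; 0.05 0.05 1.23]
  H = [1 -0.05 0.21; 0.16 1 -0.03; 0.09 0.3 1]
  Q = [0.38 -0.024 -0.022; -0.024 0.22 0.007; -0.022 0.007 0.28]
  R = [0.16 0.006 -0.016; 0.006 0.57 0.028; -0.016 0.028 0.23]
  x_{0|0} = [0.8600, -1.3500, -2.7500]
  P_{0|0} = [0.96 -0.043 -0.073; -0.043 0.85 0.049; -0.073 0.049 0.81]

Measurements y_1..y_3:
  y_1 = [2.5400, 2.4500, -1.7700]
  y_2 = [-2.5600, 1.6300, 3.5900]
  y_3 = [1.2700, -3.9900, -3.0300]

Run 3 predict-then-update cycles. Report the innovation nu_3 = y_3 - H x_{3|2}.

step 1: x^-=[0.8259, -0.9061, -3.4070]  P^-=[1.5217 -0.1205 -0.0063; -0.1205 0.9907 -0.0363; -0.0063 -0.0363 1.5068]  S=[1.7608 0.0632 0.3800; 0.0632 1.5647 0.2483; 0.3800 0.2483 1.8089]  K=[0.8958 0.0655 -0.1450; -0.1410 0.6140 0.0836; -0.0001 -0.1880 0.8525]  nu=[2.3843, 3.1217, 1.8345]  x^+=[2.9004, 0.8277, -2.4302]  P^+=[0.1600 0.0112 -0.0636; 0.0112 0.3477 -0.0666; -0.0636 -0.0666 0.2165]
step 2: x^-=[2.9417, 1.0975, -2.8028]  P^-=[0.5617 -0.0314 -0.0759; -0.0314 0.5554 -0.0895; -0.0759 -0.0895 0.5929]  S=[0.7224 0.0141 0.0630; 0.0141 1.1363 0.0800; 0.0630 0.0800 0.8084]  K=[0.7661 0.0516 -0.1078; -0.1220 0.4844 0.0535; 0.0150 -0.1550 0.7059]  nu=[-4.8582, -0.0223, 5.7988]  x^+=[-1.4062, 1.9894, 1.2215]  P^+=[0.1355 0.0078 -0.0501; 0.0078 0.2740 -0.0551; -0.0501 -0.0551 0.1788]
step 3: x^-=[-1.5666, 1.7330, 1.5316]  P^-=[0.5347 -0.0312 -0.0632; -0.0312 0.4852 -0.0735; -0.0632 -0.0735 0.5387]  S=[0.6978 0.0172 0.0634; 0.0172 1.0644 0.0780; 0.0634 0.0780 0.7595]  K=[0.7574 0.0480 -0.1003; -0.1177 0.4511 0.0547; 0.0181 -0.1443 0.6860]  nu=[2.6016, -5.4264, -4.9405]  x^+=[0.6392, -1.2910, -1.0277]  P^+=[0.1334 0.0063 -0.0477; 0.0063 0.2554 -0.0501; -0.0477 -0.0501 0.1728]

innov = [2.6016, -5.4264, -4.9405]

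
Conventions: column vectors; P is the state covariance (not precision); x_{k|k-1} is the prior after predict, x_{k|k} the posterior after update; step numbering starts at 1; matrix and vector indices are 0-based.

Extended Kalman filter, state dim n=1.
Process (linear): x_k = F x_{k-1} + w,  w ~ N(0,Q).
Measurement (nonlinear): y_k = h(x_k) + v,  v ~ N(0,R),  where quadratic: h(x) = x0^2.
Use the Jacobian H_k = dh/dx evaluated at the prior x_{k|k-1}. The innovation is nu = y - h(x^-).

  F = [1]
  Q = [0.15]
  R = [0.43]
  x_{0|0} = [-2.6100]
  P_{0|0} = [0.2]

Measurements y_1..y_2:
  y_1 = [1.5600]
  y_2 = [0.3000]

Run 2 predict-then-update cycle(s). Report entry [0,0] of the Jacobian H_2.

H_jac[0,0] = -3.2945

step 1: x^-=[-2.6100]  P^-=[0.3500]  H_jac=[-5.2200]  S=[9.9669]  K=[-0.1833]  nu=[-5.2521]  x^+=[-1.6473]  P^+=[0.0151]
step 2: x^-=[-1.6473]  P^-=[0.1651]  H_jac=[-3.2945]  S=[2.2220]  K=[-0.2448]  nu=[-2.4135]  x^+=[-1.0565]  P^+=[0.0320]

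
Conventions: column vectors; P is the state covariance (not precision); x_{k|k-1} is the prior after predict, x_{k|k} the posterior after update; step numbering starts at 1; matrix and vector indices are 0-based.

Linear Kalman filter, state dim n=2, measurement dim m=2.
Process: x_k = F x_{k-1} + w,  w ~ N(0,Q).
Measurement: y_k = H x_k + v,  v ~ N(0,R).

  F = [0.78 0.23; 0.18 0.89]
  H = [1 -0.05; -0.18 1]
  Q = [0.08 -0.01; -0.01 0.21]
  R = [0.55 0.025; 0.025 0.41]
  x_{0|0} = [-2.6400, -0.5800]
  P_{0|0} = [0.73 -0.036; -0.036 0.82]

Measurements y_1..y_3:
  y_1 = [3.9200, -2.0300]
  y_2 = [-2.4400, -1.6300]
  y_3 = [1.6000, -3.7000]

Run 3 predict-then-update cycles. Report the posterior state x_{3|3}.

step 1: x^-=[-2.1926, -0.9914]  P^-=[0.5546 0.2339; 0.2339 0.8716]  S=[1.0834 0.1176; 0.1176 1.2154]  K=[0.4943 0.0625; 0.1027 0.6726]  nu=[6.0630, -1.4333]  x^+=[0.7150, -1.3330]  P^+=[0.2778 0.0880; 0.0880 0.2942]
step 2: x^-=[0.2511, -1.0577]  P^-=[0.2962 0.1539; 0.1539 0.4802]  S=[0.8320 0.1030; 0.1030 0.8444]  K=[0.3371 0.0781; 0.0912 0.5248]  nu=[-2.7440, -0.5271]  x^+=[-0.7149, -1.5846]  P^+=[0.1911 0.0748; 0.0748 0.2309]
step 3: x^-=[-0.9221, -1.5389]  P^-=[0.2353 0.1191; 0.1191 0.4231]  S=[0.7745 0.0817; 0.0817 0.7978]  K=[0.2891 0.0666; 0.0742 0.4958]  nu=[2.4451, -2.3270]  x^+=[-0.3702, -2.5112]  P^+=[0.1639 0.0640; 0.0640 0.2167]

x_post = [-0.3702, -2.5112]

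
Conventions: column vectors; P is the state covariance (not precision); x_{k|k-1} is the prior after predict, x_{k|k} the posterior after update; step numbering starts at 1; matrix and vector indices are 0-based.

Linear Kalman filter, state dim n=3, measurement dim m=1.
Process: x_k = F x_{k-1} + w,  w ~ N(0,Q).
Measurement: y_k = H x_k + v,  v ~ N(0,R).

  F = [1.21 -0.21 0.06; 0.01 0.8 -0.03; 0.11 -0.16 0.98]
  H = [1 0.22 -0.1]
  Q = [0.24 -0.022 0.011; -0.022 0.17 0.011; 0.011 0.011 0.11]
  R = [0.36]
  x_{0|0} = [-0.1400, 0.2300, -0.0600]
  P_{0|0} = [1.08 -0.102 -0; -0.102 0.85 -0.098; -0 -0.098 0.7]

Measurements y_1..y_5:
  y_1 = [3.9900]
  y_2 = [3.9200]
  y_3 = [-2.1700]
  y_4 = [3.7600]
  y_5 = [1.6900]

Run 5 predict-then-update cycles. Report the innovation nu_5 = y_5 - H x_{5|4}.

step 1: x^-=[-0.2213, 0.1844, -0.1110]  P^-=[1.9155 -0.2568 0.2677; -0.2568 0.7178 -0.2033; 0.2677 -0.2033 0.8514]  S=[2.1612]  K=[0.8478; -0.0364; 0.0638]  nu=[4.1596]  x^+=[3.3052, 0.0331, 0.1542]  P^+=[0.3621 -0.1902 0.1508; -0.1902 0.7150 -0.1983; 0.1508 -0.1983 0.8426]
step 2: x^-=[4.0016, 0.0549, 0.5094]  P^-=[0.9283 -0.3391 0.3966; -0.3391 0.6347 -0.2768; 0.3966 -0.2768 1.0434]  S=[1.1131]  K=[0.7313; -0.1543; 0.2078]  nu=[-0.0428]  x^+=[3.9704, 0.0615, 0.5005]  P^+=[0.3330 -0.2135 0.2274; -0.2135 0.6082 -0.2411; 0.2274 -0.2411 0.9953]
step 3: x^-=[4.8212, 0.0739, 0.9174]  P^-=[0.9055 -0.3494 0.5036; -0.3494 0.5682 -0.3029; 0.5036 -0.3029 1.2176]  S=[1.0641]  K=[0.7314; -0.1824; 0.2962]  nu=[-6.9158]  x^+=[-0.2371, 1.3352, -1.1312]  P^+=[0.3362 -0.2074 0.2730; -0.2074 0.5328 -0.2454; 0.2730 -0.2454 1.1242]
step 4: x^-=[-0.6351, 1.0997, -1.3483]  P^-=[0.9111 -0.3329 0.5631; -0.3329 0.5203 -0.2996; 0.5631 -0.2996 1.3505]  S=[1.0639]  K=[0.7346; -0.1771; 0.3404]  nu=[4.0184]  x^+=[2.3169, 0.3879, 0.0198]  P^+=[0.3369 -0.1944 0.2971; -0.1944 0.4870 -0.2354; 0.2971 -0.2354 1.2272]
step 5: x^-=[2.7231, 0.3329, 0.2122]  P^-=[0.9071 -0.3131 0.5915; -0.3131 0.4908 -0.2876; 0.5915 -0.2876 1.4499]  S=[1.0619]  K=[0.7336; -0.1661; 0.3608]  nu=[-1.0851]  x^+=[1.9270, 0.5132, -0.1794]  P^+=[0.3356 -0.1837 0.3103; -0.1837 0.4615 -0.2240; 0.3103 -0.2240 1.3116]

innov = [-1.0851]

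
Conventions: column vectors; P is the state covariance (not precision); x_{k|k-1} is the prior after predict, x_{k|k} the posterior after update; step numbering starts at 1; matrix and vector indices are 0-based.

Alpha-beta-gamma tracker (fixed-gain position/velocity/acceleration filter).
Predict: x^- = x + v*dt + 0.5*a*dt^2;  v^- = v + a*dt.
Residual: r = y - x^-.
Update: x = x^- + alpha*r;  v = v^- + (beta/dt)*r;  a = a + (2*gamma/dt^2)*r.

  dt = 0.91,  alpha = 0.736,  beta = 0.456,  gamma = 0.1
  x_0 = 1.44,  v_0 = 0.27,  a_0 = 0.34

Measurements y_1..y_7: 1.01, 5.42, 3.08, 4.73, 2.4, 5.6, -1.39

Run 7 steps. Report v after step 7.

step 1: x_pred=1.8265  r=-0.8165  x^+=1.2255  v^+=0.1703  a^+=0.1428
step 2: x_pred=1.4396  r=3.9804  x^+=4.3692  v^+=2.2948  a^+=1.1041
step 3: x_pred=6.9146  r=-3.8346  x^+=4.0923  v^+=1.3780  a^+=0.1780
step 4: x_pred=5.4201  r=-0.6901  x^+=4.9122  v^+=1.1942  a^+=0.0114
step 5: x_pred=6.0036  r=-3.6036  x^+=3.3514  v^+=-0.6012  a^+=-0.8590
step 6: x_pred=2.4486  r=3.1514  x^+=4.7680  v^+=0.1963  a^+=-0.0979
step 7: x_pred=4.9061  r=-6.2961  x^+=0.2722  v^+=-3.0478  a^+=-1.6185

v_post = -3.0478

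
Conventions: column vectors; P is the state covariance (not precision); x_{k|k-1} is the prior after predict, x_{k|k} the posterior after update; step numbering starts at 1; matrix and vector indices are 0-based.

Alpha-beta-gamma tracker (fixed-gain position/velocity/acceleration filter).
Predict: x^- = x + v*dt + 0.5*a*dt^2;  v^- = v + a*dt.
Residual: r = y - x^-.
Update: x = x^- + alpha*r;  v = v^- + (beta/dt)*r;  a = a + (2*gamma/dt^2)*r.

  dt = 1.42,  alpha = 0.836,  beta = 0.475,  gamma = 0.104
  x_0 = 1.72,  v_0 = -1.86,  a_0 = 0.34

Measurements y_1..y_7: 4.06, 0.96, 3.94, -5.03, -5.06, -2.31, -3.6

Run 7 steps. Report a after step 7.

step 1: x_pred=-0.5784  r=4.6384  x^+=3.2993  v^+=0.1744  a^+=0.8185
step 2: x_pred=4.3721  r=-3.4121  x^+=1.5196  v^+=0.1952  a^+=0.4665
step 3: x_pred=2.2671  r=1.6729  x^+=3.6657  v^+=1.4172  a^+=0.6391
step 4: x_pred=6.3224  r=-11.3524  x^+=-3.1682  v^+=-1.4728  a^+=-0.5320
step 5: x_pred=-5.7959  r=0.7359  x^+=-5.1807  v^+=-1.9820  a^+=-0.4561
step 6: x_pred=-8.4550  r=6.1450  x^+=-3.3178  v^+=-0.5741  a^+=0.1778
step 7: x_pred=-3.9538  r=0.3538  x^+=-3.6580  v^+=-0.2033  a^+=0.2143

a_post = 0.2143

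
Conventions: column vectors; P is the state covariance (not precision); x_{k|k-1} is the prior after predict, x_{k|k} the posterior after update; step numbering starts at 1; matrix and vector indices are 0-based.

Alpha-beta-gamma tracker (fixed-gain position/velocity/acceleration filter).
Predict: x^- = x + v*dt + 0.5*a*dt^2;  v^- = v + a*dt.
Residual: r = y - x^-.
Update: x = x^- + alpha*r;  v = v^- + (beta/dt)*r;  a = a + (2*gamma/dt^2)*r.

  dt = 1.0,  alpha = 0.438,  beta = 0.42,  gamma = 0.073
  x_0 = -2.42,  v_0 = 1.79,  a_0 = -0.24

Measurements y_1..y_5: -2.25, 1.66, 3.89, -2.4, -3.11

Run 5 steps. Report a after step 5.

step 1: x_pred=-0.7500  r=-1.5000  x^+=-1.4070  v^+=0.9200  a^+=-0.4590
step 2: x_pred=-0.7165  r=2.3765  x^+=0.3244  v^+=1.4591  a^+=-0.1120
step 3: x_pred=1.7275  r=2.1625  x^+=2.6747  v^+=2.2553  a^+=0.2037
step 4: x_pred=5.0319  r=-7.4319  x^+=1.7767  v^+=-0.6624  a^+=-0.8814
step 5: x_pred=0.6737  r=-3.7837  x^+=-0.9836  v^+=-3.1329  a^+=-1.4338

a_post = -1.4338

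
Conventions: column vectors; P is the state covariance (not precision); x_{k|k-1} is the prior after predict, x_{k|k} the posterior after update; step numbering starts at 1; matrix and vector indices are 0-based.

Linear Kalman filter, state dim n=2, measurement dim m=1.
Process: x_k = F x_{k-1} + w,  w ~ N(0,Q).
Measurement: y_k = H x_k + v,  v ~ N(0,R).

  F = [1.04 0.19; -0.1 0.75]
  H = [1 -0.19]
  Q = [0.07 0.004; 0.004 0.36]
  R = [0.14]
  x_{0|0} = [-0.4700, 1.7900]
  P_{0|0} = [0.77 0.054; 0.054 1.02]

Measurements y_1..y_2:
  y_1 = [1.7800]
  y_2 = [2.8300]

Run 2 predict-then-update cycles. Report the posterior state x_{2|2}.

step 1: x^-=[-0.1487, 1.3895]  P^-=[0.9610 0.1104; 0.1104 0.9334]  S=[1.0928]  K=[0.8602; -0.0613]  nu=[2.1927]  x^+=[1.7375, 1.2551]  P^+=[0.1523 0.1680; 0.1680 0.9292]
step 2: x^-=[2.0455, 0.7676]  P^-=[0.3347 0.2484; 0.2484 0.8590]  S=[0.4113]  K=[0.6990; 0.2071]  nu=[0.9303]  x^+=[2.6958, 0.9603]  P^+=[0.1337 0.1889; 0.1889 0.8414]

x_post = [2.6958, 0.9603]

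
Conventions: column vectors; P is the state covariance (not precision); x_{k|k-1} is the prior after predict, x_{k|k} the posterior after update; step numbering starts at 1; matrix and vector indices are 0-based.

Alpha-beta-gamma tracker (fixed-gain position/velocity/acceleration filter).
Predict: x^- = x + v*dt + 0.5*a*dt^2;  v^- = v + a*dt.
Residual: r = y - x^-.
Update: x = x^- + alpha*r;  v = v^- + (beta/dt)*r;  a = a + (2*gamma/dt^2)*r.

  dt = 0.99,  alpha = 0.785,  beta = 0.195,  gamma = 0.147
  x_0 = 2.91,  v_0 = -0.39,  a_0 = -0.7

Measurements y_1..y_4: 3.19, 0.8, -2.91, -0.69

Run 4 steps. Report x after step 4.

x_post = -1.7732

step 1: x_pred=2.1809  r=1.0091  x^+=2.9730  v^+=-0.8842  a^+=-0.3973
step 2: x_pred=1.9030  r=-1.1030  x^+=1.0371  v^+=-1.4948  a^+=-0.7281
step 3: x_pred=-0.7995  r=-2.1105  x^+=-2.4563  v^+=-2.6314  a^+=-1.3612
step 4: x_pred=-5.7284  r=5.0384  x^+=-1.7732  v^+=-2.9866  a^+=0.1501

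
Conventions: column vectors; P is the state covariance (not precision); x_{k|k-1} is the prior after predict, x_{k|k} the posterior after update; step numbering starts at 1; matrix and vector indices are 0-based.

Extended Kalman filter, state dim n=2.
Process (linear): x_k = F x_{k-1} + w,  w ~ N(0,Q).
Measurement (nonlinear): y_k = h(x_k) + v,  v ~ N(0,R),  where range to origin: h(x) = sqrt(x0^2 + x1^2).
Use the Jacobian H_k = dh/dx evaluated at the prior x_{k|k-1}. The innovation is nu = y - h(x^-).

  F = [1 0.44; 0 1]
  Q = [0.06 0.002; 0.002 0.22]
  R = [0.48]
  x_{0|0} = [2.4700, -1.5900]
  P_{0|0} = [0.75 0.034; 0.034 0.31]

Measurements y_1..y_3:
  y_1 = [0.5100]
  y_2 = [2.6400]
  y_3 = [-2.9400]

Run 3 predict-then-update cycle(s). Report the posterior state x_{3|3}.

x_post = [2.3791, 0.3606]

step 1: x^-=[1.7704, -1.5900]  P^-=[0.8999 0.1724; 0.1724 0.5300]  H_jac=[0.7440 -0.6682]  S=[1.0434]  K=[0.5313; -0.2165]  nu=[-1.8696]  x^+=[0.7771, -1.1853]  P^+=[0.6054 0.2924; 0.2924 0.4811]
step 2: x^-=[0.2555, -1.1853]  P^-=[1.0159 0.5061; 0.5061 0.7011]  H_jac=[0.2108 -0.9775]  S=[0.9865]  K=[-0.2844; -0.5866]  nu=[1.4275]  x^+=[-0.1505, -2.0226]  P^+=[0.9360 0.3415; 0.3415 0.3617]
step 3: x^-=[-1.0405, -2.0226]  P^-=[1.3666 0.5026; 0.5026 0.5817]  H_jac=[-0.4574 -0.8892]  S=[1.6348]  K=[-0.6558; -0.4570]  nu=[-5.2145]  x^+=[2.3791, 0.3606]  P^+=[0.6635 0.0127; 0.0127 0.2402]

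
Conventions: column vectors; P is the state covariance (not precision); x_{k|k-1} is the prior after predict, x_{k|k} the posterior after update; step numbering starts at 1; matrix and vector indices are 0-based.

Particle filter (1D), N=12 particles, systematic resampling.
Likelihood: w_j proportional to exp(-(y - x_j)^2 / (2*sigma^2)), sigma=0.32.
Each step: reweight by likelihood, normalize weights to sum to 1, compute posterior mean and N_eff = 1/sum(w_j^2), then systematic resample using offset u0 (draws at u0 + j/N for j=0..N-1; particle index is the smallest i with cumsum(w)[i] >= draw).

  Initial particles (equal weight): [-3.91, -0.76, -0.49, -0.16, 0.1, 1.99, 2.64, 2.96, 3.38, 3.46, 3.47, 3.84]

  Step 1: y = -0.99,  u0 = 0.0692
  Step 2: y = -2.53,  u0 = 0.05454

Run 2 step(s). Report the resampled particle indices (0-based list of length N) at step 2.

step 1: w=[0.0000, 0.6990, 0.2670, 0.0313, 0.0027, 0.0000, 0.0000, 0.0000, 0.0000, 0.0000, 0.0000, 0.0000]  mean=-0.6668  Neff=1.7831  idx=[1, 1, 1, 1, 1, 1, 1, 1, 2, 2, 2, 3]
step 2: w=[0.1247, 0.1247, 0.1247, 0.1247, 0.1247, 0.1247, 0.1247, 0.1247, 0.0008, 0.0008, 0.0008, 0.0000]  mean=-0.7593  Neff=8.0394  idx=[0, 1, 1, 2, 3, 3, 4, 5, 5, 6, 7, 7]

resampled_idx = [0, 1, 1, 2, 3, 3, 4, 5, 5, 6, 7, 7]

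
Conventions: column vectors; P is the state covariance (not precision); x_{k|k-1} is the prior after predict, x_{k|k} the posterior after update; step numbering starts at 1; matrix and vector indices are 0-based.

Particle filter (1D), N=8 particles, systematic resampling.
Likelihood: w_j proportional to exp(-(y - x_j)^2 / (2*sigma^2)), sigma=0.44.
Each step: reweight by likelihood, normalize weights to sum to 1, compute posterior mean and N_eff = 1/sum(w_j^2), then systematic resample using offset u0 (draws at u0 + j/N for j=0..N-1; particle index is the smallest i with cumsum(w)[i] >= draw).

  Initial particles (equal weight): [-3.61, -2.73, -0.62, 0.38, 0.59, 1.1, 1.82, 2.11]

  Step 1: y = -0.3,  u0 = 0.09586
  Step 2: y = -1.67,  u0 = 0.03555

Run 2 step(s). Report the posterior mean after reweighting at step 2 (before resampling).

post_mean = -0.6199

step 1: w=[0.0000, 0.0000, 0.6364, 0.2512, 0.1072, 0.0053, 0.0000, 0.0000]  mean=-0.2301  Neff=2.0851  idx=[2, 2, 2, 2, 2, 3, 3, 4]
step 2: w=[0.2000, 0.2000, 0.2000, 0.2000, 0.2000, 0.0001, 0.0001, 0.0000]  mean=-0.6199  Neff=5.0014  idx=[0, 0, 1, 2, 2, 3, 3, 4]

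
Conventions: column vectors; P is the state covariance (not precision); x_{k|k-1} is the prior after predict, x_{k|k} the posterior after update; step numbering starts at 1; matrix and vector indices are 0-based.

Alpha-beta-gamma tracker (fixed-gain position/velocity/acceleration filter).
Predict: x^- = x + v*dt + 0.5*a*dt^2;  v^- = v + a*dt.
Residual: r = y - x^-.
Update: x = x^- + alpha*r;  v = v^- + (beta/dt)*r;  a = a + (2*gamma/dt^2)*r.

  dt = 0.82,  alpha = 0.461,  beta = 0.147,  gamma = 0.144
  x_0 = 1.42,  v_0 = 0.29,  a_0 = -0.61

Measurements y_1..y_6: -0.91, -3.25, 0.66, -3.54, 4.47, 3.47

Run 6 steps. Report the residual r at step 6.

step 1: x_pred=1.4527  r=-2.3627  x^+=0.3635  v^+=-0.6338  a^+=-1.6220
step 2: x_pred=-0.7015  r=-2.5485  x^+=-1.8764  v^+=-2.4207  a^+=-2.7136
step 3: x_pred=-4.7736  r=5.4336  x^+=-2.2687  v^+=-3.6717  a^+=-0.3863
step 4: x_pred=-5.4094  r=1.8694  x^+=-4.5476  v^+=-3.6533  a^+=0.4144
step 5: x_pred=-7.4040  r=11.8740  x^+=-1.9301  v^+=-1.1849  a^+=5.5002
step 6: x_pred=-1.0525  r=4.5225  x^+=1.0324  v^+=4.1361  a^+=7.4373

resid = 4.5225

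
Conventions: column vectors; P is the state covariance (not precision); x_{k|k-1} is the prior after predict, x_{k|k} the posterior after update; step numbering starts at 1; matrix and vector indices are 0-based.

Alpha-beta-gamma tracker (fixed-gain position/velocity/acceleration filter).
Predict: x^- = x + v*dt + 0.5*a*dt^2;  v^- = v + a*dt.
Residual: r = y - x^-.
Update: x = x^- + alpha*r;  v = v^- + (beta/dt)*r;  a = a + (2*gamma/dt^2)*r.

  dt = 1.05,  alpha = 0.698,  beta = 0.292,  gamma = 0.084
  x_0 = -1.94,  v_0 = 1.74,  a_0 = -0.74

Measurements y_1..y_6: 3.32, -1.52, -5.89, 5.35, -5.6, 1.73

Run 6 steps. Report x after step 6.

step 1: x_pred=-0.5209  r=3.8409  x^+=2.1600  v^+=2.0311  a^+=-0.1547
step 2: x_pred=4.2075  r=-5.7275  x^+=0.2097  v^+=0.2759  a^+=-1.0275
step 3: x_pred=-0.0670  r=-5.8230  x^+=-4.1315  v^+=-2.4223  a^+=-1.9148
step 4: x_pred=-7.7304  r=13.0804  x^+=1.3997  v^+=-0.7952  a^+=0.0784
step 5: x_pred=0.6080  r=-6.2080  x^+=-3.7252  v^+=-2.4393  a^+=-0.8676
step 6: x_pred=-6.7647  r=8.4947  x^+=-0.8354  v^+=-0.9879  a^+=0.4269

x_post = -0.8354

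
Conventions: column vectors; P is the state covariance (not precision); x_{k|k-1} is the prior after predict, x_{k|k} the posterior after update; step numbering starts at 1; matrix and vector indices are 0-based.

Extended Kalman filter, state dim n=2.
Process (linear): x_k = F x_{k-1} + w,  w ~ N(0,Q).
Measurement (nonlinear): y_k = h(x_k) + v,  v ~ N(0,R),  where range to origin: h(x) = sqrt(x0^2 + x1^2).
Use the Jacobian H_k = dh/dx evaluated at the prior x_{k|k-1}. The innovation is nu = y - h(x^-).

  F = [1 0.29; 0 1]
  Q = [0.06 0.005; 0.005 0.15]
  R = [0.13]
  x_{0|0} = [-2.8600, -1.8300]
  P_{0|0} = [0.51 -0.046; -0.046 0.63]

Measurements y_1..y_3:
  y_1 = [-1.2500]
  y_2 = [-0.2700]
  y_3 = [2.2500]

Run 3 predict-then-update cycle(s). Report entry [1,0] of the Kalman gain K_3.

K[1,0] = -0.3475

step 1: x^-=[-3.3907, -1.8300]  P^-=[0.5963 0.1417; 0.1417 0.7800]  H_jac=[-0.8800 -0.4750]  S=[0.8862]  K=[-0.6681; -0.5588]  nu=[-5.1030]  x^+=[0.0186, 1.0213]  P^+=[0.2008 -0.1891; -0.1891 0.5033]
step 2: x^-=[0.3147, 1.0213]  P^-=[0.1934 -0.0381; -0.0381 0.6533]  H_jac=[0.2945 0.9556]  S=[0.7220]  K=[0.0284; 0.8492]  nu=[-1.3387]  x^+=[0.2767, -0.1156]  P^+=[0.1928 -0.0556; -0.0556 0.1326]
step 3: x^-=[0.2432, -0.1156]  P^-=[0.2318 -0.0121; -0.0121 0.2826]  H_jac=[0.9032 -0.4292]  S=[0.3805]  K=[0.5638; -0.3475]  nu=[1.9807]  x^+=[1.3599, -0.8039]  P^+=[0.1108 0.0625; 0.0625 0.2367]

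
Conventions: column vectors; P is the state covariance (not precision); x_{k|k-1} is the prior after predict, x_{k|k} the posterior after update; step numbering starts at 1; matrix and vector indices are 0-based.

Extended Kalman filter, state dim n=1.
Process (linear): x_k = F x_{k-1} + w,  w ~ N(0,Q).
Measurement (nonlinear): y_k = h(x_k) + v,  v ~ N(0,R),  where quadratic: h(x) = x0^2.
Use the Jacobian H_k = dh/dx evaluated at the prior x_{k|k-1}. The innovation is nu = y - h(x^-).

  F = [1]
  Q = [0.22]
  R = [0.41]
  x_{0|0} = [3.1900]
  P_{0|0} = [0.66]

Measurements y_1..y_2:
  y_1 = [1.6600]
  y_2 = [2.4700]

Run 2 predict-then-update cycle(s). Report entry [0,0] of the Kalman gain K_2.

step 1: x^-=[3.1900]  P^-=[0.8800]  H_jac=[6.3800]  S=[36.2299]  K=[0.1550]  nu=[-8.5161]  x^+=[1.8703]  P^+=[0.0100]
step 2: x^-=[1.8703]  P^-=[0.2300]  H_jac=[3.7406]  S=[3.6276]  K=[0.2371]  nu=[-1.0280]  x^+=[1.6265]  P^+=[0.0260]

K[0,0] = 0.2371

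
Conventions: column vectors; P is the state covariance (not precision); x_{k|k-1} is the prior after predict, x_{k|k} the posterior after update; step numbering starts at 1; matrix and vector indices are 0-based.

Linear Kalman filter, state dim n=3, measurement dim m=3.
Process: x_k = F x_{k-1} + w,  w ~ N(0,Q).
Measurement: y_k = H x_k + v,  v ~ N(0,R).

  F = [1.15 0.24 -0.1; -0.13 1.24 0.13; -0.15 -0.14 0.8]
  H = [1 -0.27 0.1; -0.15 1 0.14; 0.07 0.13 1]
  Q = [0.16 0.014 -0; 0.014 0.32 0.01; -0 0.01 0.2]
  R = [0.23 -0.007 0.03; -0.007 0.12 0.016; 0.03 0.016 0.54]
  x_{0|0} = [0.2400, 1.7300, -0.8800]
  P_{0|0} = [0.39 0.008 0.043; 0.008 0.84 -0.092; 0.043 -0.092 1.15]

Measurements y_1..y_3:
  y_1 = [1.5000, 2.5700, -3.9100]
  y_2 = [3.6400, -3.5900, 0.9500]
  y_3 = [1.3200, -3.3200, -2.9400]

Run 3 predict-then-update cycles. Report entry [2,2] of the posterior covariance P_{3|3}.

P_post[2,2] = 0.2265

step 1: x^-=[0.7792, 1.9996, -0.9822]  P^-=[0.7346 0.2174 -0.1678; 0.2174 1.6039 -0.1049; -0.1678 -0.1049 0.9719]  S=[0.9459 -0.3379 0.0044; -0.3379 1.6720 0.2806; 0.0044 0.2806 1.4958]  K=[0.7775 0.2246 -0.1033; 0.1080 0.9701 -0.1028; -0.0805 -0.0917 0.6502]  nu=[1.3589, 0.8248, -3.2423]  x^+=[2.3560, 3.2799, -3.2754]  P^+=[0.1942 0.0560 -0.0498; 0.0560 0.1305 -0.0576; -0.0498 -0.0576 0.3582]
step 2: x^-=[3.8242, 3.3350, -3.4329]  P^-=[0.4731 0.0944 -0.1360; 0.0944 0.4950 -0.0310; -0.1360 -0.0310 0.4634]  S=[0.6673 -0.1258 -0.0264; -0.1258 0.6034 0.1325; -0.0264 0.1325 0.9887]  K=[0.6786 0.1700 -0.0963; 0.0891 0.8230 -0.0675; -0.1100 -0.0332 0.4565]  nu=[1.0596, -5.8707, 3.6817]  x^+=[3.1909, -1.6512, -1.6736]  P^+=[0.1691 0.0460 -0.0467; 0.0460 0.1093 -0.0381; -0.0467 -0.0381 0.2509]
step 3: x^-=[3.4406, -2.6798, -1.5864]  P^-=[0.4304 0.0781 -0.1135; 0.0781 0.4696 -0.0186; -0.1135 -0.0186 0.3882]  S=[0.6347 -0.1270 -0.0184; -0.1270 0.5830 0.1278; -0.0184 0.1278 0.9189]  K=[0.6562 0.1583 -0.0886; 0.0810 0.8115 -0.0591; -0.1023 -0.0221 0.4122]  nu=[-2.6855, 0.0980, -1.2461]  x^+=[1.8043, -2.7443, -1.8275]  P^+=[0.1632 0.0434 -0.0427; 0.0434 0.1071 -0.0335; -0.0427 -0.0335 0.2265]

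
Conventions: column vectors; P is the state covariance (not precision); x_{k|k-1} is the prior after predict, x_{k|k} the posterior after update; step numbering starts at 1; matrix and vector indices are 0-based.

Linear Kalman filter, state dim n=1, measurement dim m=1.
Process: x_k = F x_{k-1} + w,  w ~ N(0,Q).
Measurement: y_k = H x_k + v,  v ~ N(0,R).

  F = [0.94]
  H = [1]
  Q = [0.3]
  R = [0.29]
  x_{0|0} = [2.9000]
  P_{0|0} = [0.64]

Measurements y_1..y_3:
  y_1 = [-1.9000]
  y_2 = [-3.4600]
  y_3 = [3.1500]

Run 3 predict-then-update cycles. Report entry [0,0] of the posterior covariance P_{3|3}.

step 1: x^-=[2.7260]  P^-=[0.8655]  S=[1.1555]  K=[0.7490]  nu=[-4.6260]  x^+=[-0.7390]  P^+=[0.2172]
step 2: x^-=[-0.6947]  P^-=[0.4919]  S=[0.7819]  K=[0.6291]  nu=[-2.7653]  x^+=[-2.4344]  P^+=[0.1824]
step 3: x^-=[-2.2883]  P^-=[0.4612]  S=[0.7512]  K=[0.6140]  nu=[5.4383]  x^+=[1.0506]  P^+=[0.1780]

P_post[0,0] = 0.1780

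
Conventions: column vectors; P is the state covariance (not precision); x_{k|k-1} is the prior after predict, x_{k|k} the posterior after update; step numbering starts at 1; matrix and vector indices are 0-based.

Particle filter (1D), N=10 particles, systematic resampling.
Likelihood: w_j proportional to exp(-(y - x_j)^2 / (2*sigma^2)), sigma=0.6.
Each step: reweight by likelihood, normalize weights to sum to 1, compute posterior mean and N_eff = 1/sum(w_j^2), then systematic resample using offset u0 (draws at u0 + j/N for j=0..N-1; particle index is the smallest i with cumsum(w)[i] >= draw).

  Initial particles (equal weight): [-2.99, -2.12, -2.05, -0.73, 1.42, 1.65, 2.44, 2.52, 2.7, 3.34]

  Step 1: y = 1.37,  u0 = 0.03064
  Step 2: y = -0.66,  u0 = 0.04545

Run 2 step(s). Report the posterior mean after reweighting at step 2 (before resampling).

post_mean = 1.4656

step 1: w=[0.0000, 0.0000, 0.0000, 0.0009, 0.4242, 0.3818, 0.0868, 0.0678, 0.0365, 0.0019]  mean=1.7194  Neff=2.9481  idx=[4, 4, 4, 4, 5, 5, 5, 5, 6, 7]
step 2: w=[0.2006, 0.2006, 0.2006, 0.2006, 0.0494, 0.0494, 0.0494, 0.0494, 0.0001, 0.0001]  mean=1.4656  Neff=5.8581  idx=[0, 0, 1, 1, 2, 2, 3, 3, 4, 6]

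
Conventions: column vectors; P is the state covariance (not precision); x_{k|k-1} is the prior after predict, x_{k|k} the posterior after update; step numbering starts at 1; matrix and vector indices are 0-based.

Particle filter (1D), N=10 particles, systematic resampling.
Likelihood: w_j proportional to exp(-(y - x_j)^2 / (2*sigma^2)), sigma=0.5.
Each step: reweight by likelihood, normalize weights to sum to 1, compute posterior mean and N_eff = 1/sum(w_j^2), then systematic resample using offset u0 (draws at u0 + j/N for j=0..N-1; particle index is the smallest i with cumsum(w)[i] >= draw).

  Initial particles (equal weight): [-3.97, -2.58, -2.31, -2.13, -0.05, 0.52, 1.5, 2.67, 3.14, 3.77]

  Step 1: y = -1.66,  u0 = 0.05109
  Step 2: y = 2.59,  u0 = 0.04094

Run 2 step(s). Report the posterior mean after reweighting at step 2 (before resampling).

post_mean = -2.1344

step 1: w=[0.0000, 0.1458, 0.3403, 0.5094, 0.0044, 0.0001, 0.0000, 0.0000, 0.0000, 0.0000]  mean=-2.2475  Neff=2.5218  idx=[1, 2, 2, 2, 2, 3, 3, 3, 3, 3]
step 2: w=[0.0000, 0.0061, 0.0061, 0.0061, 0.0061, 0.1951, 0.1951, 0.1951, 0.1951, 0.1951]  mean=-2.1344  Neff=5.2499  idx=[5, 5, 6, 6, 7, 7, 8, 8, 9, 9]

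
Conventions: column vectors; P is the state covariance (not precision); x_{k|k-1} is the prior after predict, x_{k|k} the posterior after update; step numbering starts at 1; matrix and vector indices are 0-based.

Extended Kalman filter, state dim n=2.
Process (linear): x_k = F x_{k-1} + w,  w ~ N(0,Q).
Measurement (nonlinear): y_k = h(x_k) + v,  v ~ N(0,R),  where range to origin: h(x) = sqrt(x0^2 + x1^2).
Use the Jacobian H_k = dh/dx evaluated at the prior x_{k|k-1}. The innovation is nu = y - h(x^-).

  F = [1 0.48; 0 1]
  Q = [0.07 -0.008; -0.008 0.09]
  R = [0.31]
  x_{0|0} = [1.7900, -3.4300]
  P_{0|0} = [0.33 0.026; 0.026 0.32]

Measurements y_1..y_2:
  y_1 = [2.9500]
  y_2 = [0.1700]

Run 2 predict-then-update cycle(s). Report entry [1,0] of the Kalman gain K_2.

K[1,0] = -0.4173

step 1: x^-=[0.1436, -3.4300]  P^-=[0.4987 0.1716; 0.1716 0.4100]  H_jac=[0.0418 -0.9991]  S=[0.7058]  K=[-0.2134; -0.5702]  nu=[-0.4830]  x^+=[0.2467, -3.1546]  P^+=[0.4666 0.0857; 0.0857 0.1805]
step 2: x^-=[-1.2675, -3.1546]  P^-=[0.6605 0.1644; 0.1644 0.2705]  H_jac=[-0.3728 -0.9279]  S=[0.7484]  K=[-0.5328; -0.4173]  nu=[-3.2297]  x^+=[0.4532, -1.8070]  P^+=[0.4480 -0.0020; -0.0020 0.1402]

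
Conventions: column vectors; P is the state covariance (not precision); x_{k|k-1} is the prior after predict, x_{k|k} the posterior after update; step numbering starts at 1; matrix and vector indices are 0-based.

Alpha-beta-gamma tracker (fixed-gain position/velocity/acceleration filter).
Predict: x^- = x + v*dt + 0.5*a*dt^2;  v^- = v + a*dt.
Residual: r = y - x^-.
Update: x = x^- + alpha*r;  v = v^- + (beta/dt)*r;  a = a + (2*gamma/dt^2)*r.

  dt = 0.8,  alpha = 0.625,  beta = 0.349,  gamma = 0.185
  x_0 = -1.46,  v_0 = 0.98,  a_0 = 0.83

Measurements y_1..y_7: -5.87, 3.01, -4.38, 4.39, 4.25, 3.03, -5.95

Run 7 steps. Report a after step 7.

step 1: x_pred=-0.4104  r=-5.4596  x^+=-3.8227  v^+=-0.7378  a^+=-2.3263
step 2: x_pred=-5.1573  r=8.1673  x^+=-0.0527  v^+=0.9642  a^+=2.3954
step 3: x_pred=1.4851  r=-5.8651  x^+=-2.1806  v^+=0.3218  a^+=-0.9954
step 4: x_pred=-2.2417  r=6.6317  x^+=1.9031  v^+=2.4185  a^+=2.8385
step 5: x_pred=4.7463  r=-0.4963  x^+=4.4361  v^+=4.4729  a^+=2.5516
step 6: x_pred=8.8309  r=-5.8009  x^+=5.2053  v^+=3.9835  a^+=-0.8020
step 7: x_pred=8.1355  r=-14.0855  x^+=-0.6679  v^+=-2.8029  a^+=-8.9452

a_post = -8.9452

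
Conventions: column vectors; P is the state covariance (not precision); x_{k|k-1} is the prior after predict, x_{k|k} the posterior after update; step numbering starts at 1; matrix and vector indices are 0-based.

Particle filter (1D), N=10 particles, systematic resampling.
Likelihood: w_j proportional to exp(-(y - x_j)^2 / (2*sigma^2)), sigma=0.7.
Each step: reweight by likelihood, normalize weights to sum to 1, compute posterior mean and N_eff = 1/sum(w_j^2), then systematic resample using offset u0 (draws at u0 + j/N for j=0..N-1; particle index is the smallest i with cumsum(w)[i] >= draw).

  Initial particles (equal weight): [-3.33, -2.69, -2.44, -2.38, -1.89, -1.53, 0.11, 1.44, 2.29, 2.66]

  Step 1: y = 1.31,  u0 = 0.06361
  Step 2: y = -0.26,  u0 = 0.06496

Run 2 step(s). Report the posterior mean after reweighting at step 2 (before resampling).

step 1: w=[0.0000, 0.0000, 0.0000, 0.0000, 0.0000, 0.0002, 0.1319, 0.5635, 0.2152, 0.0893]  mean=1.5559  Neff=2.5694  idx=[6, 7, 7, 7, 7, 7, 7, 8, 8, 9]
step 2: w=[0.7328, 0.0441, 0.0441, 0.0441, 0.0441, 0.0441, 0.0441, 0.0011, 0.0011, 0.0001]  mean=0.4675  Neff=1.8227  idx=[0, 0, 0, 0, 0, 0, 0, 1, 3, 6]

post_mean = 0.4675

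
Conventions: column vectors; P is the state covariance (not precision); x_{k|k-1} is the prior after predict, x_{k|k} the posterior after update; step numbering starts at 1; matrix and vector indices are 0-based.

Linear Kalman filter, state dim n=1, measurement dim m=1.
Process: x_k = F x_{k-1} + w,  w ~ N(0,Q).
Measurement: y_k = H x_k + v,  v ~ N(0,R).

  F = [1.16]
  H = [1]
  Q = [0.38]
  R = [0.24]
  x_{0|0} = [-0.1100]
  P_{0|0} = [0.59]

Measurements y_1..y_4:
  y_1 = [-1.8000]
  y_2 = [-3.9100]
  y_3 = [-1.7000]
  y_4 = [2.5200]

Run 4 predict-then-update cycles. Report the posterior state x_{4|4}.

step 1: x^-=[-0.1276]  P^-=[1.1739]  S=[1.4139]  K=[0.8303]  nu=[-1.6724]  x^+=[-1.5161]  P^+=[0.1993]
step 2: x^-=[-1.7587]  P^-=[0.6481]  S=[0.8881]  K=[0.7298]  nu=[-2.1513]  x^+=[-3.3287]  P^+=[0.1751]
step 3: x^-=[-3.8612]  P^-=[0.6157]  S=[0.8557]  K=[0.7195]  nu=[2.1612]  x^+=[-2.3062]  P^+=[0.1727]
step 4: x^-=[-2.6752]  P^-=[0.6124]  S=[0.8524]  K=[0.7184]  nu=[5.1952]  x^+=[1.0572]  P^+=[0.1724]

x_post = [1.0572]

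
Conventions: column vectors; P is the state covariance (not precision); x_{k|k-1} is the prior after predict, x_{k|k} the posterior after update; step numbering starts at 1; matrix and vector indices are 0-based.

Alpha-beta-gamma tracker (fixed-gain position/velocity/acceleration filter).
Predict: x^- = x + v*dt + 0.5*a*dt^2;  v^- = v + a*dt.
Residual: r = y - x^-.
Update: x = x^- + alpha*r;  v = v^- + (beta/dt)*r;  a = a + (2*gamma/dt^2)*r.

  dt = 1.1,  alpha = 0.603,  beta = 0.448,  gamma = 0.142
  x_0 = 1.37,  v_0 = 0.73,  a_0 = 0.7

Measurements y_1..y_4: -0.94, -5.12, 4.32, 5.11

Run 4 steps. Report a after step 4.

step 1: x_pred=2.5965  r=-3.5365  x^+=0.4640  v^+=0.0597  a^+=-0.1301
step 2: x_pred=0.4510  r=-5.5710  x^+=-2.9083  v^+=-2.3523  a^+=-1.4376
step 3: x_pred=-6.3656  r=10.6856  x^+=0.0778  v^+=0.4183  a^+=1.0704
step 4: x_pred=1.1855  r=3.9245  x^+=3.5520  v^+=3.1941  a^+=1.9915

a_post = 1.9915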